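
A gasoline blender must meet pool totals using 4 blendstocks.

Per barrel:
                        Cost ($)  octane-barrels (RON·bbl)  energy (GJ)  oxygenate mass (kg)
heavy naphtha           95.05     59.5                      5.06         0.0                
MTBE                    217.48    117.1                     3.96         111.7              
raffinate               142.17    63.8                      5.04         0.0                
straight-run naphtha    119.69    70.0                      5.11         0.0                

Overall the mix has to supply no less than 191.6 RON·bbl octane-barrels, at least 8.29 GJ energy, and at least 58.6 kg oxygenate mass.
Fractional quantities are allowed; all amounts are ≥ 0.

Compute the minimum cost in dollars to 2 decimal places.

Let x1 = barrels of heavy naphtha, x2 = barrels of MTBE, x3 = barrels of raffinate, x4 = barrels of straight-run naphtha.
min 95.05x1 + 217.48x2 + 142.17x3 + 119.69x4 subject to:
  59.5x1 + 117.1x2 + 63.8x3 + 70x4 ≥ 191.6   (octane-barrels)
  5.06x1 + 3.96x2 + 5.04x3 + 5.11x4 ≥ 8.29   (energy)
  111.7x2 ≥ 58.6   (oxygenate mass)
  x1, x2, x3, x4 ≥ 0.
The minimum-cost mix takes nothing from raffinate, straight-run naphtha — only heavy naphtha, MTBE. There the octane-barrels and oxygenate mass constraints are tight.
Optimal quantities: heavy naphtha = 2.18768 barrels, MTBE = 0.52462 barrels.
Total cost: 95.05·2.18768 + 217.48·0.52462 = 322.0333.

$322.03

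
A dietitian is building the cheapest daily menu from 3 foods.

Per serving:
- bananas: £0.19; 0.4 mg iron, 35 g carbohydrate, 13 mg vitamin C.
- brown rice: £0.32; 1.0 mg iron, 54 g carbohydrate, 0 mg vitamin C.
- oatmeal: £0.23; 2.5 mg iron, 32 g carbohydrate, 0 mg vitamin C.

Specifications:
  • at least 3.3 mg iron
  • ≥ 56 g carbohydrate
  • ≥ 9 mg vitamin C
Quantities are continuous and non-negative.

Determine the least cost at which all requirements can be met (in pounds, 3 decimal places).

Let x1 = servings of bananas, x2 = servings of brown rice, x3 = servings of oatmeal.
Minimise 0.19x1 + 0.32x2 + 0.23x3 with:
  0.4x1 + 1x2 + 2.5x3 ≥ 3.3   (iron)
  35x1 + 54x2 + 32x3 ≥ 56   (carbohydrate)
  13x1 ≥ 9   (vitamin C)
  x1, x2, x3 ≥ 0.
The optimal basis is {bananas, oatmeal}; brown rice drops out. Binding constraints: iron and vitamin C.
Solving gives x1 = 0.6923, x3 = 1.209.
Cost = 0.19·0.6923 + 0.23·1.209 = 0.40961.

£0.410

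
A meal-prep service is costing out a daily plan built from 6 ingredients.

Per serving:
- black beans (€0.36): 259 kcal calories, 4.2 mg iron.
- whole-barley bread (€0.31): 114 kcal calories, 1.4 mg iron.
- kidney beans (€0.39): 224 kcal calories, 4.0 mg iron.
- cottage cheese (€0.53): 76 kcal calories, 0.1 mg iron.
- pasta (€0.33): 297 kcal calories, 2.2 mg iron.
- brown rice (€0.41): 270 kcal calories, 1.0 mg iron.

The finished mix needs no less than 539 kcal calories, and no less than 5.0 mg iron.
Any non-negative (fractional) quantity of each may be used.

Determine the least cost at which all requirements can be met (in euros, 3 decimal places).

Set it up as a linear program. Let x1 = servings of black beans, x2 = servings of whole-barley bread, x3 = servings of kidney beans, x4 = servings of cottage cheese, x5 = servings of pasta, x6 = servings of brown rice.
Minimize 0.36x1 + 0.31x2 + 0.39x3 + 0.53x4 + 0.33x5 + 0.41x6 s.t.:
  259x1 + 114x2 + 224x3 + 76x4 + 297x5 + 270x6 ≥ 539   (calories)
  4.2x1 + 1.4x2 + 4x3 + 0.1x4 + 2.2x5 + 1x6 ≥ 5   (iron)
  x1, x2, x3, x4, x5, x6 ≥ 0.
The optimal basis is {black beans, pasta}; whole-barley bread, kidney beans, cottage cheese, brown rice drop out. Binding constraints: calories and iron.
Solving gives x1 = 0.4416, x5 = 1.43.
Cost = 0.36·0.4416 + 0.33·1.43 = 0.63088.

€0.631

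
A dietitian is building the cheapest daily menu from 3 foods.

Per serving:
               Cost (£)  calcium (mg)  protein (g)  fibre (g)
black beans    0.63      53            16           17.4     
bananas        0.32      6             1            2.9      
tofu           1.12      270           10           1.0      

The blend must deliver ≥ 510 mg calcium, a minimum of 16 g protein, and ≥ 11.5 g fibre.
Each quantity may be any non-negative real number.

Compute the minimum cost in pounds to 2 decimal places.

£2.34

This is a linear program. Let x1 = servings of black beans, x2 = servings of bananas, x3 = servings of tofu.
min 0.63x1 + 0.32x2 + 1.12x3 s.t.:
  53x1 + 6x2 + 270x3 ≥ 510   (calcium)
  16x1 + 1x2 + 10x3 ≥ 16   (protein)
  17.4x1 + 2.9x2 + 1x3 ≥ 11.5   (fibre)
  x1, x2, x3 ≥ 0.
At the optimum only black beans, tofu are positive (bananas = 0). There the calcium and fibre constraints are tight.
That vertex is x1 = 0.5587, x3 = 1.779.
Objective = 0.63·0.5587 + 1.12·1.779 = 2.3445.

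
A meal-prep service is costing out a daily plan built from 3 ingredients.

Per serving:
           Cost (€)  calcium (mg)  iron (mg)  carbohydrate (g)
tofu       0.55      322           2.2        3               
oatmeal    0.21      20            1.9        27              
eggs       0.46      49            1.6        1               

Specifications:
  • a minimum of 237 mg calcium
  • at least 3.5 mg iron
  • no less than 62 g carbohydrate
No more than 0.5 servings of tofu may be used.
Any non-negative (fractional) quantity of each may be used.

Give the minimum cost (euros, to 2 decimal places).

Let x1 = servings of tofu, x2 = servings of oatmeal, x3 = servings of eggs.
Minimise 0.55x1 + 0.21x2 + 0.46x3 with:
  322x1 + 20x2 + 49x3 ≥ 237   (calcium)
  2.2x1 + 1.9x2 + 1.6x3 ≥ 3.5   (iron)
  3x1 + 27x2 + 1x3 ≥ 62   (carbohydrate)
  x1 ≤ 0.5
  x1, x2, x3 ≥ 0.
All 3 inputs are positive at the optimum. The calcium, carbohydrate, the tofu cap requirements are met with equality.
Solving gives x1 = 0.5, x2 = 2.217, x3 = 0.6462.
Total cost: 0.55·0.5 + 0.21·2.217 + 0.46·0.6462 = 1.0378.

€1.04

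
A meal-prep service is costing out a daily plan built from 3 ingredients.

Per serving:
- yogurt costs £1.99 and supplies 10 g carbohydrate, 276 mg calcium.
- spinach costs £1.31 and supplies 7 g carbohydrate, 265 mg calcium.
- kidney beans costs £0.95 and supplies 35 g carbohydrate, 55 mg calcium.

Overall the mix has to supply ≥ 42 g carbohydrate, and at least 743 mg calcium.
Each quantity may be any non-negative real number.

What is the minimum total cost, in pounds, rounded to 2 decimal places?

£4.13

Let x1 = servings of yogurt, x2 = servings of spinach, x3 = servings of kidney beans.
Minimize 1.99x1 + 1.31x2 + 0.95x3 s.t.:
  10x1 + 7x2 + 35x3 ≥ 42   (carbohydrate)
  276x1 + 265x2 + 55x3 ≥ 743   (calcium)
  x1, x2, x3 ≥ 0.
The minimum-cost mix takes nothing from yogurt — only spinach, kidney beans. The carbohydrate and calcium requirements are met with equality.
That vertex is x2 = 2.6654, x3 = 0.66693.
Objective = 1.31·2.6654 + 0.95·0.66693 = 4.1253.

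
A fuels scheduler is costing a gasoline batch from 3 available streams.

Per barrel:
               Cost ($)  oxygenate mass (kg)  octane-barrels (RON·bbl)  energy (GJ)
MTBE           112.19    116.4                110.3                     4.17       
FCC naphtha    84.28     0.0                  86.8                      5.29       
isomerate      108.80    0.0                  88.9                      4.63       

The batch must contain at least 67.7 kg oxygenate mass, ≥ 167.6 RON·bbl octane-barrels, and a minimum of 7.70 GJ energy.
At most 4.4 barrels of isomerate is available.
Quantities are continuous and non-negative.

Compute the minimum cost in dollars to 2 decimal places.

Treat it as an LP. Let x1 = barrels of MTBE, x2 = barrels of FCC naphtha, x3 = barrels of isomerate.
Minimize 112.19x1 + 84.28x2 + 108.8x3 with:
  116.4x1 ≥ 67.7   (oxygenate mass)
  110.3x1 + 86.8x2 + 88.9x3 ≥ 167.6   (octane-barrels)
  4.17x1 + 5.29x2 + 4.63x3 ≥ 7.7   (energy)
  x3 ≤ 4.4
  x1, x2, x3 ≥ 0.
At the optimum only MTBE, FCC naphtha are positive (isomerate = 0). There the oxygenate mass and octane-barrels constraints are tight.
Solving gives x1 = 0.58162, x2 = 1.1918.
Objective = 112.19·0.58162 + 84.28·1.1918 = 165.6969.

$165.70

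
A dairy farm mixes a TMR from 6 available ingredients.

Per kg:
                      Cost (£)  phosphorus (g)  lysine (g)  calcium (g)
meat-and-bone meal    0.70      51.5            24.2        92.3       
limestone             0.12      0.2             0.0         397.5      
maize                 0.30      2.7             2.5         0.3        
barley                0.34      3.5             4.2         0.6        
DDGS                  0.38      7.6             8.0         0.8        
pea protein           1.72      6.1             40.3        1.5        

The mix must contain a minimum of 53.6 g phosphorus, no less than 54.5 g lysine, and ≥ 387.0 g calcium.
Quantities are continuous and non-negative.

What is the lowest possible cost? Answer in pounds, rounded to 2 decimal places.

This is a linear program. Let x1 = kg of meat-and-bone meal, x2 = kg of limestone, x3 = kg of maize, x4 = kg of barley, x5 = kg of DDGS, x6 = kg of pea protein.
Minimise 0.7x1 + 0.12x2 + 0.3x3 + 0.34x4 + 0.38x5 + 1.72x6 subject to:
  51.5x1 + 0.2x2 + 2.7x3 + 3.5x4 + 7.6x5 + 6.1x6 ≥ 53.6   (phosphorus)
  24.2x1 + 2.5x3 + 4.2x4 + 8x5 + 40.3x6 ≥ 54.5   (lysine)
  92.3x1 + 397.5x2 + 0.3x3 + 0.6x4 + 0.8x5 + 1.5x6 ≥ 387   (calcium)
  x1, x2, x3, x4, x5, x6 ≥ 0.
At the optimum only meat-and-bone meal, limestone are positive (maize, barley, DDGS, pea protein = 0). There the lysine and calcium constraints are tight.
That vertex is x1 = 2.252, x2 = 0.4507.
Cost = 0.7·2.252 + 0.12·0.4507 = 1.6305.

£1.63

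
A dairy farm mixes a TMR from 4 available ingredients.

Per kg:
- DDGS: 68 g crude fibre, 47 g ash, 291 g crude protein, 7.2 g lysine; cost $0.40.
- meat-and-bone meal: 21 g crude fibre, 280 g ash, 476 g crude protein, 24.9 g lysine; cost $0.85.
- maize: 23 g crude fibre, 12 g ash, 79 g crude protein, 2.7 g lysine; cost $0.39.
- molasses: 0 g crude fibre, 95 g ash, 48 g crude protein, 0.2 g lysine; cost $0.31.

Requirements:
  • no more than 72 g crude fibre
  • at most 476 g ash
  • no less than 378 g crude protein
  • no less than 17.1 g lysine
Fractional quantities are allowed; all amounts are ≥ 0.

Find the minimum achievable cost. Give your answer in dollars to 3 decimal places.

$0.635

Let x1 = kg of DDGS, x2 = kg of meat-and-bone meal, x3 = kg of maize, x4 = kg of molasses.
Minimize 0.4x1 + 0.85x2 + 0.39x3 + 0.31x4 with:
  68x1 + 21x2 + 23x3 ≤ 72   (crude fibre)
  47x1 + 280x2 + 12x3 + 95x4 ≤ 476   (ash)
  291x1 + 476x2 + 79x3 + 48x4 ≥ 378   (crude protein)
  7.2x1 + 24.9x2 + 2.7x3 + 0.2x4 ≥ 17.1   (lysine)
  x1, x2, x3, x4 ≥ 0.
The cheapest feasible vertex uses only DDGS, meat-and-bone meal; maize, molasses are not used. The crude protein and lysine requirements are met with equality.
So DDGS = 0.3333 kg, meat-and-bone meal = 0.5904 kg.
Hence cost = 0.4·0.3333 + 0.85·0.5904 = $0.63516.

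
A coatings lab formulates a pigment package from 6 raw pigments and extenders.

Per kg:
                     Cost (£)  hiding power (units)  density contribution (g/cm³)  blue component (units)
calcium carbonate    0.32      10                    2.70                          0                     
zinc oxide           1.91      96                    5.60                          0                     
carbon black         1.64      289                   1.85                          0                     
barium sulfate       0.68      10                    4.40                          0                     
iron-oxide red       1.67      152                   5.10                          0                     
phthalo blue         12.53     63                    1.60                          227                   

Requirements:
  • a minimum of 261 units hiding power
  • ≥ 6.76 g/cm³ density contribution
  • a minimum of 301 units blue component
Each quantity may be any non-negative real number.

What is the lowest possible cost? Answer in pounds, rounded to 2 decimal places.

£17.97

Let x1 = kg of calcium carbonate, x2 = kg of zinc oxide, x3 = kg of carbon black, x4 = kg of barium sulfate, x5 = kg of iron-oxide red, x6 = kg of phthalo blue.
Minimize 0.32x1 + 1.91x2 + 1.64x3 + 0.68x4 + 1.67x5 + 12.53x6 with:
  10x1 + 96x2 + 289x3 + 10x4 + 152x5 + 63x6 ≥ 261   (hiding power)
  2.7x1 + 5.6x2 + 1.85x3 + 4.4x4 + 5.1x5 + 1.6x6 ≥ 6.76   (density contribution)
  227x6 ≥ 301   (blue component)
  x1, x2, x3, x4, x5, x6 ≥ 0.
At the optimum only calcium carbonate, carbon black, phthalo blue are positive (zinc oxide, barium sulfate, iron-oxide red = 0). The hiding power, density contribution, blue component requirements are met with equality.
That vertex is x1 = 1.329, x3 = 0.5681, x6 = 1.326.
Cost = 0.32·1.329 + 1.64·0.5681 + 12.53·1.326 = 17.9717.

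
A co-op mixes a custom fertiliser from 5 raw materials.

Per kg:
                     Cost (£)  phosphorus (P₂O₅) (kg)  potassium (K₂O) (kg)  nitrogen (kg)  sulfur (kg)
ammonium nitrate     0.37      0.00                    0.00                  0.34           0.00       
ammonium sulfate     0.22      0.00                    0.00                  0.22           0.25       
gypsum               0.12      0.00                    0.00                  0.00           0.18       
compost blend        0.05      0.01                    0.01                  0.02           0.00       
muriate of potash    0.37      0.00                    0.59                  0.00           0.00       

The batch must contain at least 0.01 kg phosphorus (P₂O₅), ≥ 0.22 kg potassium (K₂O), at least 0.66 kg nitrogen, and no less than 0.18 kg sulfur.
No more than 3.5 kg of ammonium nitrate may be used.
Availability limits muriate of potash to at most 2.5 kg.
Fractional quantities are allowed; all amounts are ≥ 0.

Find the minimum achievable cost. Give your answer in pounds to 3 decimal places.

Let x1 = kg of ammonium nitrate, x2 = kg of ammonium sulfate, x3 = kg of gypsum, x4 = kg of compost blend, x5 = kg of muriate of potash.
min 0.37x1 + 0.22x2 + 0.12x3 + 0.05x4 + 0.37x5 with:
  0.01x4 ≥ 0.01   (phosphorus (P₂O₅))
  0.01x4 + 0.59x5 ≥ 0.22   (potassium (K₂O))
  0.34x1 + 0.22x2 + 0.02x4 ≥ 0.66   (nitrogen)
  0.25x2 + 0.18x3 ≥ 0.18   (sulfur)
  x1 ≤ 3.5
  x5 ≤ 2.5
  x1, x2, x3, x4, x5 ≥ 0.
The optimal basis is {ammonium sulfate, compost blend, muriate of potash}; ammonium nitrate, gypsum drop out. The phosphorus (P₂O₅), potassium (K₂O), nitrogen requirements are met with equality.
Optimal quantities: ammonium sulfate = 2.909 kg, compost blend = 1 kg, muriate of potash = 0.3559 kg.
Objective = 0.22·2.909 + 0.05·1 + 0.37·0.3559 = 0.82166.

£0.822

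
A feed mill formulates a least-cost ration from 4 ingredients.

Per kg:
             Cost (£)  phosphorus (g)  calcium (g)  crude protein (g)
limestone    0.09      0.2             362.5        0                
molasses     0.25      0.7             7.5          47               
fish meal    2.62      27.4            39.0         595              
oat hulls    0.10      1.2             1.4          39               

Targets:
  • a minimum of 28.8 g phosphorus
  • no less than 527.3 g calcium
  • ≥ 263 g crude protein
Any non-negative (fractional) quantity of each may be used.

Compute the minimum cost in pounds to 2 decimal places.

£2.50

This is a linear program. Let x1 = kg of limestone, x2 = kg of molasses, x3 = kg of fish meal, x4 = kg of oat hulls.
Minimise 0.09x1 + 0.25x2 + 2.62x3 + 0.1x4 with:
  0.2x1 + 0.7x2 + 27.4x3 + 1.2x4 ≥ 28.8   (phosphorus)
  362.5x1 + 7.5x2 + 39x3 + 1.4x4 ≥ 527.3   (calcium)
  47x2 + 595x3 + 39x4 ≥ 263   (crude protein)
  x1, x2, x3, x4 ≥ 0.
The cheapest feasible vertex uses only limestone, oat hulls; molasses, fish meal are not used. The phosphorus and calcium requirements are met with equality.
So limestone = 1.363 kg, oat hulls = 23.77 kg.
Total cost: 0.09·1.363 + 0.1·23.77 = 2.4997.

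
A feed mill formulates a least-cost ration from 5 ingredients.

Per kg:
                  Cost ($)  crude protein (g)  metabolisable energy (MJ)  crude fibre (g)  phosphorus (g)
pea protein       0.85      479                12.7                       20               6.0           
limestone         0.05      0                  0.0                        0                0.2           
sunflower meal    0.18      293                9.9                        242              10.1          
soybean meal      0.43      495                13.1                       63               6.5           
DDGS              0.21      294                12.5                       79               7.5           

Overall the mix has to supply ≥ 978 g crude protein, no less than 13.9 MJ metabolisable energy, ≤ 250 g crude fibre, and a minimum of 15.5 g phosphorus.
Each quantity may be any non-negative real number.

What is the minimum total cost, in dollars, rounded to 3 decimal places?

$0.713

Let x1 = kg of pea protein, x2 = kg of limestone, x3 = kg of sunflower meal, x4 = kg of soybean meal, x5 = kg of DDGS.
Minimise 0.85x1 + 0.05x2 + 0.18x3 + 0.43x4 + 0.21x5 subject to:
  479x1 + 293x3 + 495x4 + 294x5 ≥ 978   (crude protein)
  12.7x1 + 9.9x3 + 13.1x4 + 12.5x5 ≥ 13.9   (metabolisable energy)
  20x1 + 242x3 + 63x4 + 79x5 ≤ 250   (crude fibre)
  6x1 + 0.2x2 + 10.1x3 + 6.5x4 + 7.5x5 ≥ 15.5   (phosphorus)
  x1, x2, x3, x4, x5 ≥ 0.
The optimal basis is {soybean meal, DDGS}; pea protein, limestone, sunflower meal drop out. The crude protein and crude fibre requirements are met with equality.
That vertex is x4 = 0.1828, x5 = 3.019.
Objective = 0.43·0.1828 + 0.21·3.019 = 0.71259.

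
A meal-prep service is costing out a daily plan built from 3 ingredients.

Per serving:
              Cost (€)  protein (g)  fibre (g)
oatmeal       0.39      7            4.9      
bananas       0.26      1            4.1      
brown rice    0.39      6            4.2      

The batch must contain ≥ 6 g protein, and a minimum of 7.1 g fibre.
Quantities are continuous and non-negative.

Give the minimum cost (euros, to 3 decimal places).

Let x1 = servings of oatmeal, x2 = servings of bananas, x3 = servings of brown rice.
min 0.39x1 + 0.26x2 + 0.39x3 subject to:
  7x1 + 1x2 + 6x3 ≥ 6   (protein)
  4.9x1 + 4.1x2 + 4.2x3 ≥ 7.1   (fibre)
  x1, x2, x3 ≥ 0.
The optimal basis is {oatmeal, bananas}; brown rice drops out. Binding constraints: protein and fibre.
That vertex is x1 = 0.7353, x2 = 0.8529.
Hence cost = 0.39·0.7353 + 0.26·0.8529 = €0.50852.

€0.509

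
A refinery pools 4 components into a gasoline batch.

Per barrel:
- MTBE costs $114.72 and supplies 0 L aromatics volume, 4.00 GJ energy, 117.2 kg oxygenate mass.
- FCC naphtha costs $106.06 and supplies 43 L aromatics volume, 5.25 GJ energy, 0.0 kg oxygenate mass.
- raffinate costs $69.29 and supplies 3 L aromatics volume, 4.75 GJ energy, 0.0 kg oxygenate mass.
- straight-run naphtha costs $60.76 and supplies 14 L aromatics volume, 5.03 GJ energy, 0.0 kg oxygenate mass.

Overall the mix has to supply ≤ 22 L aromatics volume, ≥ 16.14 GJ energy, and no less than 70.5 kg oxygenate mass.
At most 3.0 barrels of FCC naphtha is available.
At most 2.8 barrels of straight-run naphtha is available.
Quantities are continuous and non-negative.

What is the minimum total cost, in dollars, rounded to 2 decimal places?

Treat it as an LP. Let x1 = barrels of MTBE, x2 = barrels of FCC naphtha, x3 = barrels of raffinate, x4 = barrels of straight-run naphtha.
Minimize 114.72x1 + 106.06x2 + 69.29x3 + 60.76x4 s.t.:
  43x2 + 3x3 + 14x4 ≤ 22   (aromatics volume)
  4x1 + 5.25x2 + 4.75x3 + 5.03x4 ≥ 16.14   (energy)
  117.2x1 ≥ 70.5   (oxygenate mass)
  x2 ≤ 3
  x4 ≤ 2.8
  x1, x2, x3, x4 ≥ 0.
The minimum-cost mix takes nothing from FCC naphtha — only MTBE, raffinate, straight-run naphtha. The aromatics volume, energy, oxygenate mass requirements are met with equality.
That vertex is x1 = 0.601536, x3 = 1.58751, x4 = 1.23125.
Objective = 114.72·0.601536 + 69.29·1.58751 + 60.76·1.23125 = 253.8175.

$253.82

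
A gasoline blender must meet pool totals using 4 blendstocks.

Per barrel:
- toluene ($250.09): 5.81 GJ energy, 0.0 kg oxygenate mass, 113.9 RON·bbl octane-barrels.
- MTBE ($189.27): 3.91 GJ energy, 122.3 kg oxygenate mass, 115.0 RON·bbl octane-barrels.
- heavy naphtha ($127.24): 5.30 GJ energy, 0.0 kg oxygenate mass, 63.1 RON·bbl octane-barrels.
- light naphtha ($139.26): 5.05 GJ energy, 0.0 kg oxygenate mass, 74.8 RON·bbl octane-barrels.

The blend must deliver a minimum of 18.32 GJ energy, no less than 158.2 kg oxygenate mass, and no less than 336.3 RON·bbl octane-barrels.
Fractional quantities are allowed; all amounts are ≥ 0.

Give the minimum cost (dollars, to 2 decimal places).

Set it up as a linear program. Let x1 = barrels of toluene, x2 = barrels of MTBE, x3 = barrels of heavy naphtha, x4 = barrels of light naphtha.
min 250.09x1 + 189.27x2 + 127.24x3 + 139.26x4 subject to:
  5.81x1 + 3.91x2 + 5.3x3 + 5.05x4 ≥ 18.32   (energy)
  122.3x2 ≥ 158.2   (oxygenate mass)
  113.9x1 + 115x2 + 63.1x3 + 74.8x4 ≥ 336.3   (octane-barrels)
  x1, x2, x3, x4 ≥ 0.
At the optimum only MTBE, heavy naphtha, light naphtha are positive (toluene = 0). There the energy, oxygenate mass, octane-barrels constraints are tight.
Optimal quantities: MTBE = 1.29354 barrels, heavy naphtha = 0.577559 barrels, light naphtha = 2.02004 barrels.
Hence cost = 189.27·1.29354 + 127.24·0.577559 + 139.26·2.02004 = $599.6277.

$599.63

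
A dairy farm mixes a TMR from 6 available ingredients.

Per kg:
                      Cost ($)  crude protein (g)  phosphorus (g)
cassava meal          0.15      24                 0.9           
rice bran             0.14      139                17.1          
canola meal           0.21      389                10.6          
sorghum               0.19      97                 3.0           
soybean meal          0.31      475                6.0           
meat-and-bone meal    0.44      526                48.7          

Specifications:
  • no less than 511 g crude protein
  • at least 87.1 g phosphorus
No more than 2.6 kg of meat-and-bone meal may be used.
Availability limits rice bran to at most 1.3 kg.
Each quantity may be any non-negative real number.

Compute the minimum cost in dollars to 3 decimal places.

Set it up as a linear program. Let x1 = kg of cassava meal, x2 = kg of rice bran, x3 = kg of canola meal, x4 = kg of sorghum, x5 = kg of soybean meal, x6 = kg of meat-and-bone meal.
Minimise 0.15x1 + 0.14x2 + 0.21x3 + 0.19x4 + 0.31x5 + 0.44x6 s.t.:
  24x1 + 139x2 + 389x3 + 97x4 + 475x5 + 526x6 ≥ 511   (crude protein)
  0.9x1 + 17.1x2 + 10.6x3 + 3x4 + 6x5 + 48.7x6 ≥ 87.1   (phosphorus)
  x6 ≤ 2.6
  x2 ≤ 1.3
  x1, x2, x3, x4, x5, x6 ≥ 0.
At the optimum only rice bran, meat-and-bone meal are positive (cassava meal, canola meal, sorghum, soybean meal = 0). The phosphorus and the rice bran cap requirements are met with equality.
Optimal quantities: rice bran = 1.3 kg, meat-and-bone meal = 1.332 kg.
Objective = 0.14·1.3 + 0.44·1.332 = 0.76808.

$0.768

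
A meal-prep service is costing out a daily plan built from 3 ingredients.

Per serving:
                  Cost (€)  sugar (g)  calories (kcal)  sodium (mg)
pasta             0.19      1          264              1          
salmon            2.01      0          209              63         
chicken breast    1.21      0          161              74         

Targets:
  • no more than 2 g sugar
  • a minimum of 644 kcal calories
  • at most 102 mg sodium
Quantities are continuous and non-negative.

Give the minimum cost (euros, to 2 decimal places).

Let x1 = servings of pasta, x2 = servings of salmon, x3 = servings of chicken breast.
min 0.19x1 + 2.01x2 + 1.21x3 s.t.:
  1x1 ≤ 2   (sugar)
  264x1 + 209x2 + 161x3 ≥ 644   (calories)
  1x1 + 63x2 + 74x3 ≤ 102   (sodium)
  x1, x2, x3 ≥ 0.
The cheapest feasible vertex uses only pasta, chicken breast; salmon is not used. Binding constraints: sugar and calories.
Solving gives x1 = 2, x3 = 0.7205.
Objective = 0.19·2 + 1.21·0.7205 = 1.2518.

€1.25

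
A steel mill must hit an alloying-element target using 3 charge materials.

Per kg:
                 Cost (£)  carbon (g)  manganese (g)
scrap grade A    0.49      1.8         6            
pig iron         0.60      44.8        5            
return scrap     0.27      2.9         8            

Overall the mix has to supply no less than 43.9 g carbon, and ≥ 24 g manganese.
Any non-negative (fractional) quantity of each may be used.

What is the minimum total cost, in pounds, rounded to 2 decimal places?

Treat it as an LP. Let x1 = kg of scrap grade A, x2 = kg of pig iron, x3 = kg of return scrap.
Minimise 0.49x1 + 0.6x2 + 0.27x3 s.t.:
  1.8x1 + 44.8x2 + 2.9x3 ≥ 43.9   (carbon)
  6x1 + 5x2 + 8x3 ≥ 24   (manganese)
  x1, x2, x3 ≥ 0.
At the optimum only pig iron, return scrap are positive (scrap grade A = 0). There the carbon and manganese constraints are tight.
So pig iron = 0.8188 kg, return scrap = 2.488 kg.
Objective = 0.6·0.8188 + 0.27·2.488 = 1.1630.

£1.16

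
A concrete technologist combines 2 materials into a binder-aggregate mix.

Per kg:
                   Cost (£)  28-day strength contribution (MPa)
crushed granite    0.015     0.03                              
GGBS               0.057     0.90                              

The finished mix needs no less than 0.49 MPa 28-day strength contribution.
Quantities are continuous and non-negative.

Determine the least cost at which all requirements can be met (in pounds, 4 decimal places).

£0.0310

This is a linear program. Let x1 = kg of crushed granite, x2 = kg of GGBS.
Minimize 0.015x1 + 0.057x2 s.t.:
  0.03x1 + 0.9x2 ≥ 0.49   (28-day strength contribution)
  x1, x2 ≥ 0.
The cheapest feasible vertex uses only GGBS; crushed granite is not used. There the 28-day strength contribution constraint is tight.
Solving gives x2 = 0.5444.
Cost = 0.057·0.5444 = 0.031031.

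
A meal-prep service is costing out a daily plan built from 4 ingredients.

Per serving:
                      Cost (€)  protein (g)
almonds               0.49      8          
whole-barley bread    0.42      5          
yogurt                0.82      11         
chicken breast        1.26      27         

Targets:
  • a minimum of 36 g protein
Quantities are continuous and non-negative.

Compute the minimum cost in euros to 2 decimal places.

Let x1 = servings of almonds, x2 = servings of whole-barley bread, x3 = servings of yogurt, x4 = servings of chicken breast.
Minimize 0.49x1 + 0.42x2 + 0.82x3 + 1.26x4 s.t.:
  8x1 + 5x2 + 11x3 + 27x4 ≥ 36   (protein)
  x1, x2, x3, x4 ≥ 0.
The cheapest feasible vertex uses only chicken breast; almonds, whole-barley bread, yogurt are not used. There the protein constraint is tight.
Solving gives x4 = 1.333.
Cost = 1.26·1.333 = 1.6796.

€1.68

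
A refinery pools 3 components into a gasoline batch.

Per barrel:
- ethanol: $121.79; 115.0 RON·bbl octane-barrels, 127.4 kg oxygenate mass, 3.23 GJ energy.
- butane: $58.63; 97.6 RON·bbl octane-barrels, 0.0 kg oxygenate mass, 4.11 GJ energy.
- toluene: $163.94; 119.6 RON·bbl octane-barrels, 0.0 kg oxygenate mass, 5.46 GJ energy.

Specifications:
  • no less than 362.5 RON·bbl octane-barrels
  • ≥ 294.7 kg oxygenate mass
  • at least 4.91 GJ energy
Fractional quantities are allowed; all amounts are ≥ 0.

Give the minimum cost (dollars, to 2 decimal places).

This is a linear program. Let x1 = barrels of ethanol, x2 = barrels of butane, x3 = barrels of toluene.
Minimise 121.79x1 + 58.63x2 + 163.94x3 subject to:
  115x1 + 97.6x2 + 119.6x3 ≥ 362.5   (octane-barrels)
  127.4x1 ≥ 294.7   (oxygenate mass)
  3.23x1 + 4.11x2 + 5.46x3 ≥ 4.91   (energy)
  x1, x2, x3 ≥ 0.
The optimal basis is {ethanol, butane}; toluene drops out. Binding constraints: octane-barrels and oxygenate mass.
Optimal quantities: ethanol = 2.3132 barrels, butane = 0.98856 barrels.
Cost = 121.79·2.3132 + 58.63·0.98856 = 339.6839.

$339.68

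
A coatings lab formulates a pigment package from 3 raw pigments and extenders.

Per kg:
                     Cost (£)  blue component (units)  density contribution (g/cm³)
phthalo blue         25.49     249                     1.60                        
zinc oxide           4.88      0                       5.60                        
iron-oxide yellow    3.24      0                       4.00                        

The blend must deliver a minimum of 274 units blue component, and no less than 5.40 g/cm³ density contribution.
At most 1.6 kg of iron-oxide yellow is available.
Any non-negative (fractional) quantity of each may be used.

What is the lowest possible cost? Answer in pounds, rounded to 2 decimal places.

This is a linear program. Let x1 = kg of phthalo blue, x2 = kg of zinc oxide, x3 = kg of iron-oxide yellow.
Minimise 25.49x1 + 4.88x2 + 3.24x3 with:
  249x1 ≥ 274   (blue component)
  1.6x1 + 5.6x2 + 4x3 ≥ 5.4   (density contribution)
  x3 ≤ 1.6
  x1, x2, x3 ≥ 0.
The cheapest feasible vertex uses only phthalo blue, iron-oxide yellow; zinc oxide is not used. Binding constraints: blue component and density contribution.
That vertex is x1 = 1.1004, x3 = 0.90984.
Total cost: 25.49·1.1004 + 3.24·0.90984 = 30.9971.

£31.00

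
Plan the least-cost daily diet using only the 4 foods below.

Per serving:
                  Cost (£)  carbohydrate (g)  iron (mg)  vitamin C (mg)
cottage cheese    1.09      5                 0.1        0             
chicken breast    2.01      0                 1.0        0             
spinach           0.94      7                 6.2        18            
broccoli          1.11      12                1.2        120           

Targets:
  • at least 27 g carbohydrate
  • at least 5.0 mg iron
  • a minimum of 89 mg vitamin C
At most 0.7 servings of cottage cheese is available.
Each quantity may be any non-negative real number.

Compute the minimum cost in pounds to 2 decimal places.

£2.62

Let x1 = servings of cottage cheese, x2 = servings of chicken breast, x3 = servings of spinach, x4 = servings of broccoli.
Minimize 1.09x1 + 2.01x2 + 0.94x3 + 1.11x4 subject to:
  5x1 + 7x3 + 12x4 ≥ 27   (carbohydrate)
  0.1x1 + 1x2 + 6.2x3 + 1.2x4 ≥ 5   (iron)
  18x3 + 120x4 ≥ 89   (vitamin C)
  x1 ≤ 0.7
  x1, x2, x3, x4 ≥ 0.
The optimal basis is {spinach, broccoli}; cottage cheese, chicken breast drop out. The carbohydrate and iron requirements are met with equality.
So spinach = 0.4182 servings, broccoli = 2.006 servings.
Cost = 0.94·0.4182 + 1.11·2.006 = 2.6198.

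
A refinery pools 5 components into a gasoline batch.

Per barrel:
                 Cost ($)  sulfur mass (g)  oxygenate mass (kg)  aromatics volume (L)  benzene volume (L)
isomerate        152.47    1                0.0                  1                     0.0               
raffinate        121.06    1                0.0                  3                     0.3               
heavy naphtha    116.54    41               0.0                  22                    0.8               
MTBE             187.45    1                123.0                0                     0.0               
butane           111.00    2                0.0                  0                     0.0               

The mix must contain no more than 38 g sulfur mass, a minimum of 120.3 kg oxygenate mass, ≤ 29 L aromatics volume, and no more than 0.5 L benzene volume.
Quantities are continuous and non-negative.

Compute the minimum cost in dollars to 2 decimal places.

$183.34

Let x1 = barrels of isomerate, x2 = barrels of raffinate, x3 = barrels of heavy naphtha, x4 = barrels of MTBE, x5 = barrels of butane.
min 152.47x1 + 121.06x2 + 116.54x3 + 187.45x4 + 111x5 s.t.:
  1x1 + 1x2 + 41x3 + 1x4 + 2x5 ≤ 38   (sulfur mass)
  123x4 ≥ 120.3   (oxygenate mass)
  1x1 + 3x2 + 22x3 ≤ 29   (aromatics volume)
  0.3x2 + 0.8x3 ≤ 0.5   (benzene volume)
  x1, x2, x3, x4, x5 ≥ 0.
The optimal basis is {MTBE}; isomerate, raffinate, heavy naphtha, butane drop out. The oxygenate mass requirement is met with equality.
That vertex is x4 = 0.97805.
Total cost: 187.45·0.97805 = 183.3355.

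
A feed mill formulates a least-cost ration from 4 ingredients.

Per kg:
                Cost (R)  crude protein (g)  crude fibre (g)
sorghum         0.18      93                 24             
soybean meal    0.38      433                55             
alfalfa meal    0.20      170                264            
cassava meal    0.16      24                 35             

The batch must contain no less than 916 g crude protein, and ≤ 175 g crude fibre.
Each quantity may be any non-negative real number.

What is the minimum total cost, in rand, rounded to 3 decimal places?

R0.804

This is a linear program. Let x1 = kg of sorghum, x2 = kg of soybean meal, x3 = kg of alfalfa meal, x4 = kg of cassava meal.
Minimize 0.18x1 + 0.38x2 + 0.2x3 + 0.16x4 subject to:
  93x1 + 433x2 + 170x3 + 24x4 ≥ 916   (crude protein)
  24x1 + 55x2 + 264x3 + 35x4 ≤ 175   (crude fibre)
  x1, x2, x3, x4 ≥ 0.
The cheapest feasible vertex uses only soybean meal; sorghum, alfalfa meal, cassava meal are not used. Binding constraint: crude protein.
That vertex is x2 = 2.115.
Cost = 0.38·2.115 = 0.80370.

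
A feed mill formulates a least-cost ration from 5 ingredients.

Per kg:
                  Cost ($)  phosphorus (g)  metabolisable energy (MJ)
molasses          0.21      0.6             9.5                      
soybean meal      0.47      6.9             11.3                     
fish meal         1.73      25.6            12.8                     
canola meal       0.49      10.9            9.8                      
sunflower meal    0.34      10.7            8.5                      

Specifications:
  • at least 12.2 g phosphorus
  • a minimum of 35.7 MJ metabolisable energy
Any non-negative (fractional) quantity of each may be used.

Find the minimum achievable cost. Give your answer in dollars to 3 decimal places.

Treat it as an LP. Let x1 = kg of molasses, x2 = kg of soybean meal, x3 = kg of fish meal, x4 = kg of canola meal, x5 = kg of sunflower meal.
min 0.21x1 + 0.47x2 + 1.73x3 + 0.49x4 + 0.34x5 subject to:
  0.6x1 + 6.9x2 + 25.6x3 + 10.9x4 + 10.7x5 ≥ 12.2   (phosphorus)
  9.5x1 + 11.3x2 + 12.8x3 + 9.8x4 + 8.5x5 ≥ 35.7   (metabolisable energy)
  x1, x2, x3, x4, x5 ≥ 0.
The optimal basis is {molasses, sunflower meal}; soybean meal, fish meal, canola meal drop out. There the phosphorus and metabolisable energy constraints are tight.
Optimal quantities: molasses = 2.882 kg, sunflower meal = 0.9786 kg.
Objective = 0.21·2.882 + 0.34·0.9786 = 0.93794.

$0.938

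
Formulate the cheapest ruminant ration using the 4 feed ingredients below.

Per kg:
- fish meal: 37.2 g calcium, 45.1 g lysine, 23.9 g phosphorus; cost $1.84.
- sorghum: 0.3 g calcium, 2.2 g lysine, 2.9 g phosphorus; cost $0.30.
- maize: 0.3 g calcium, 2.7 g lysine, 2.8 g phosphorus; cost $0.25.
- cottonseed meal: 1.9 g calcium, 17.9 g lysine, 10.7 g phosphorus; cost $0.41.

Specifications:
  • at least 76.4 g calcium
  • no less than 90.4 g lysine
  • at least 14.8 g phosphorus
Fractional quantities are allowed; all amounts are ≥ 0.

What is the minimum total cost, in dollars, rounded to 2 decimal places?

Set it up as a linear program. Let x1 = kg of fish meal, x2 = kg of sorghum, x3 = kg of maize, x4 = kg of cottonseed meal.
min 1.84x1 + 0.3x2 + 0.25x3 + 0.41x4 s.t.:
  37.2x1 + 0.3x2 + 0.3x3 + 1.9x4 ≥ 76.4   (calcium)
  45.1x1 + 2.2x2 + 2.7x3 + 17.9x4 ≥ 90.4   (lysine)
  23.9x1 + 2.9x2 + 2.8x3 + 10.7x4 ≥ 14.8   (phosphorus)
  x1, x2, x3, x4 ≥ 0.
The cheapest feasible vertex uses only fish meal; sorghum, maize, cottonseed meal are not used. There the calcium constraint is tight.
So fish meal = 2.054 kg.
Total cost: 1.84·2.054 = 3.7794.

$3.78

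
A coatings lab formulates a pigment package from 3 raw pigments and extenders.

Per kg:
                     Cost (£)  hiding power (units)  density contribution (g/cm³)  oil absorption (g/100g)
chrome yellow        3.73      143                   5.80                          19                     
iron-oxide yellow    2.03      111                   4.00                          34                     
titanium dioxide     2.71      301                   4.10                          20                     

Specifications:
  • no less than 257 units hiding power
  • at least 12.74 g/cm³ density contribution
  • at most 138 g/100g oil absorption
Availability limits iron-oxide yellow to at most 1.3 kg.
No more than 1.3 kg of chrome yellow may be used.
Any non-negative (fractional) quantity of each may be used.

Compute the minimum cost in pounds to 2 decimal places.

This is a linear program. Let x1 = kg of chrome yellow, x2 = kg of iron-oxide yellow, x3 = kg of titanium dioxide.
min 3.73x1 + 2.03x2 + 2.71x3 s.t.:
  143x1 + 111x2 + 301x3 ≥ 257   (hiding power)
  5.8x1 + 4x2 + 4.1x3 ≥ 12.74   (density contribution)
  19x1 + 34x2 + 20x3 ≤ 138   (oil absorption)
  x2 ≤ 1.3
  x1 ≤ 1.3
  x1, x2, x3 ≥ 0.
The cheapest feasible vertex uses only chrome yellow, iron-oxide yellow; titanium dioxide is not used. Binding constraints: density contribution, the iron-oxide yellow cap, the chrome yellow cap.
Solving gives x1 = 1.3, x2 = 1.3.
Objective = 3.73·1.3 + 2.03·1.3 = 7.4880.

£7.49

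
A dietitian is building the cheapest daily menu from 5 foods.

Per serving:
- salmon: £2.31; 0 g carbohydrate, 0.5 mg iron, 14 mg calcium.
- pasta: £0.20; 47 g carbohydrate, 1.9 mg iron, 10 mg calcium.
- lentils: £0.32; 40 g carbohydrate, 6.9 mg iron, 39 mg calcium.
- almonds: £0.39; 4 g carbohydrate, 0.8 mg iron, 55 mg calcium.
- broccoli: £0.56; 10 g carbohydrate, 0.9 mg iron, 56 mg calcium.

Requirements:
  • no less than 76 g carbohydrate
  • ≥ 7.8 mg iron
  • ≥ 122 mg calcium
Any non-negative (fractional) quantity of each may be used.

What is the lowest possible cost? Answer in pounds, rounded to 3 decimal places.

Let x1 = servings of salmon, x2 = servings of pasta, x3 = servings of lentils, x4 = servings of almonds, x5 = servings of broccoli.
min 2.31x1 + 0.2x2 + 0.32x3 + 0.39x4 + 0.56x5 s.t.:
  47x2 + 40x3 + 4x4 + 10x5 ≥ 76   (carbohydrate)
  0.5x1 + 1.9x2 + 6.9x3 + 0.8x4 + 0.9x5 ≥ 7.8   (iron)
  14x1 + 10x2 + 39x3 + 55x4 + 56x5 ≥ 122   (calcium)
  x1, x2, x3, x4, x5 ≥ 0.
The optimal basis is {lentils, almonds}; salmon, pasta, broccoli drop out. Binding constraints: carbohydrate and calcium.
That vertex is x3 = 1.806, x4 = 0.9374.
Hence cost = 0.32·1.806 + 0.39·0.9374 = £0.94351.

£0.944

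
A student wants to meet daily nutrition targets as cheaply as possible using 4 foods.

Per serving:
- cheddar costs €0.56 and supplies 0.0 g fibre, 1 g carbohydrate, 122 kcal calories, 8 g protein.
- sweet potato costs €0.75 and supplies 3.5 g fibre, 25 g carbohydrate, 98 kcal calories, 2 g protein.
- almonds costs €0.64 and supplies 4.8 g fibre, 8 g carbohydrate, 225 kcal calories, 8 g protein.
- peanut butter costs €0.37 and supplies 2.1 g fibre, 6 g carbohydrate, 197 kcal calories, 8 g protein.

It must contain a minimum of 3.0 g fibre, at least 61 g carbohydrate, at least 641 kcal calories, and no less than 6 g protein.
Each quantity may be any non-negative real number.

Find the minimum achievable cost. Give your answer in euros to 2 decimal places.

€2.27

Let x1 = servings of cheddar, x2 = servings of sweet potato, x3 = servings of almonds, x4 = servings of peanut butter.
min 0.56x1 + 0.75x2 + 0.64x3 + 0.37x4 subject to:
  3.5x2 + 4.8x3 + 2.1x4 ≥ 3   (fibre)
  1x1 + 25x2 + 8x3 + 6x4 ≥ 61   (carbohydrate)
  122x1 + 98x2 + 225x3 + 197x4 ≥ 641   (calories)
  8x1 + 2x2 + 8x3 + 8x4 ≥ 6   (protein)
  x1, x2, x3, x4 ≥ 0.
The optimal basis is {sweet potato, peanut butter}; cheddar, almonds drop out. The carbohydrate and calories requirements are met with equality.
So sweet potato = 1.884 servings, peanut butter = 2.317 servings.
Total cost: 0.75·1.884 + 0.37·2.317 = 2.2703.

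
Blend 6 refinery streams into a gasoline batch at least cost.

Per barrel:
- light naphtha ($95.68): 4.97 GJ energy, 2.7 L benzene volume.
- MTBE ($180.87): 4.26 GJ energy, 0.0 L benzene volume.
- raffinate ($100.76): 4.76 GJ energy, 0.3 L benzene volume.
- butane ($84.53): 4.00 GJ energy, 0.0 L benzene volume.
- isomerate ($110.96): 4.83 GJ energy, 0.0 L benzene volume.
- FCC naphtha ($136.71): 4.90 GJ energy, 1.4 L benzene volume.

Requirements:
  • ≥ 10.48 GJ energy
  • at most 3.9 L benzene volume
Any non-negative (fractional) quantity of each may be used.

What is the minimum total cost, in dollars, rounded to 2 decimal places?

Let x1 = barrels of light naphtha, x2 = barrels of MTBE, x3 = barrels of raffinate, x4 = barrels of butane, x5 = barrels of isomerate, x6 = barrels of FCC naphtha.
Minimize 95.68x1 + 180.87x2 + 100.76x3 + 84.53x4 + 110.96x5 + 136.71x6 with:
  4.97x1 + 4.26x2 + 4.76x3 + 4x4 + 4.83x5 + 4.9x6 ≥ 10.48   (energy)
  2.7x1 + 0.3x3 + 1.4x6 ≤ 3.9   (benzene volume)
  x1, x2, x3, x4, x5, x6 ≥ 0.
The minimum-cost mix takes nothing from MTBE, raffinate, isomerate, FCC naphtha — only light naphtha, butane. The energy and benzene volume requirements are met with equality.
That vertex is x1 = 1.444444, x4 = 0.8252778.
Cost = 95.68·1.444444 + 84.53·0.8252778 = 207.9651.

$207.97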